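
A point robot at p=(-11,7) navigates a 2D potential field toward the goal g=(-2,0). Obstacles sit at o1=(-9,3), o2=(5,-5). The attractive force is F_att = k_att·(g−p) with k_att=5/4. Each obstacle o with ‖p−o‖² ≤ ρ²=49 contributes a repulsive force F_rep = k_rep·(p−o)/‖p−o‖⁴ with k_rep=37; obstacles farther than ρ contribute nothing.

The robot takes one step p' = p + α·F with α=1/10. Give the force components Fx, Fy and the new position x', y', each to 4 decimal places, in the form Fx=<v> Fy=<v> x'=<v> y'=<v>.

F_att = 5/4·(g−p) = 5/4·(9,-7) = (11.2500,-8.7500)
o1: d²=20 ≤ ρ²=49; F_rep = 37·(-2,4)/20² = (-0.1850,0.3700)
o2: d²=400 > ρ²=49 → inactive
F = F_att + ΣF_rep = (11.0650,-8.3800)
p' = p + 1/10·F = (-9.8935,6.1620)

Fx=11.0650 Fy=-8.3800 x'=-9.8935 y'=6.1620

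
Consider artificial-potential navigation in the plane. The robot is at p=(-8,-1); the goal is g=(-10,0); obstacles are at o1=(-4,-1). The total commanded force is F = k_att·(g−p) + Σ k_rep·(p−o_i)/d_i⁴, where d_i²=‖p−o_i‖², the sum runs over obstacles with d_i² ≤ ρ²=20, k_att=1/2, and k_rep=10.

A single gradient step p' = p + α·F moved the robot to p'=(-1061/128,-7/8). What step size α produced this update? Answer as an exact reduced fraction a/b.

α = 1/4

F_att = 1/2·(g−p) = 1/2·(-2,1) = (-1.0000,0.5000)
o1: d²=16 ≤ ρ²=20; F_rep = 10·(-4,0)/16² = (-0.1562,0.0000)
F = F_att + ΣF_rep = (-1.1562,0.5000)
Δp = p'−p = (-0.2891,0.1250); α = Δx/Fx = (-37/128) / (-37/32) = 1/4
check: Δy/Fy = (1/8) / (1/2) = 1/4 ✓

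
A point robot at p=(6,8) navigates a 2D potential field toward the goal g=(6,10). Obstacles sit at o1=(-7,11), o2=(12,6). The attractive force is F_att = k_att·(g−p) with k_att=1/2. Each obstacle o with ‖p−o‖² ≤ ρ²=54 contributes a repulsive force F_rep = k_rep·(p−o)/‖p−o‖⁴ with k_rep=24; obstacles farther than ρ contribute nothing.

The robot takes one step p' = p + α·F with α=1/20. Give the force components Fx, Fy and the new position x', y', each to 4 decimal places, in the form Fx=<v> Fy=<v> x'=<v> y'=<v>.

F_att = 1/2·(g−p) = 1/2·(0,2) = (0.0000,1.0000)
o1: d²=178 > ρ²=54 → inactive
o2: d²=40 ≤ ρ²=54; F_rep = 24·(-6,2)/40² = (-0.0900,0.0300)
F = F_att + ΣF_rep = (-0.0900,1.0300)
p' = p + 1/20·F = (5.9955,8.0515)

Fx=-0.0900 Fy=1.0300 x'=5.9955 y'=8.0515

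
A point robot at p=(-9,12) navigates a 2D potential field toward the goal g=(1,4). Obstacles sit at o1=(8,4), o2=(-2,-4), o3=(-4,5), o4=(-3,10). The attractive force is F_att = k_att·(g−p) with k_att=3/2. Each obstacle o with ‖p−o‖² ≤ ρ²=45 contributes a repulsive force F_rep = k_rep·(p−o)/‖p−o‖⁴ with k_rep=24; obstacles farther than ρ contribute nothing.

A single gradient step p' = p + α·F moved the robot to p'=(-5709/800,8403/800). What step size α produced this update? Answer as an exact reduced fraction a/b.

α = 1/8

F_att = 3/2·(g−p) = 3/2·(10,-8) = (15.0000,-12.0000)
o1: d²=353 > ρ²=45 → inactive
o2: d²=305 > ρ²=45 → inactive
o3: d²=74 > ρ²=45 → inactive
o4: d²=40 ≤ ρ²=45; F_rep = 24·(-6,2)/40² = (-0.0900,0.0300)
F = F_att + ΣF_rep = (14.9100,-11.9700)
Δp = p'−p = (1.8638,-1.4963); α = Δx/Fx = (1491/800) / (1491/100) = 1/8
check: Δy/Fy = (-1197/800) / (-1197/100) = 1/8 ✓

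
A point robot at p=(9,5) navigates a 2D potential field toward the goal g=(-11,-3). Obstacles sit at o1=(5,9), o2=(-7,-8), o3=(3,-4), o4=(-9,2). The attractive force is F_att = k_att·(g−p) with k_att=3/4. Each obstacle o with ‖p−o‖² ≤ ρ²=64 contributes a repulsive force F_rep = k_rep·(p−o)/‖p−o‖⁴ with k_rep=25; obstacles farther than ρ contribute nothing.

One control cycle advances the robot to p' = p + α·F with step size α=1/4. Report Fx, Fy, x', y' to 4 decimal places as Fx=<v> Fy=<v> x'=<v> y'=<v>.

Fx=-14.9023 Fy=-6.0977 x'=5.2744 y'=3.4756

F_att = 3/4·(g−p) = 3/4·(-20,-8) = (-15.0000,-6.0000)
o1: d²=32 ≤ ρ²=64; F_rep = 25·(4,-4)/32² = (0.0977,-0.0977)
o2: d²=425 > ρ²=64 → inactive
o3: d²=117 > ρ²=64 → inactive
o4: d²=333 > ρ²=64 → inactive
F = F_att + ΣF_rep = (-14.9023,-6.0977)
p' = p + 1/4·F = (5.2744,3.4756)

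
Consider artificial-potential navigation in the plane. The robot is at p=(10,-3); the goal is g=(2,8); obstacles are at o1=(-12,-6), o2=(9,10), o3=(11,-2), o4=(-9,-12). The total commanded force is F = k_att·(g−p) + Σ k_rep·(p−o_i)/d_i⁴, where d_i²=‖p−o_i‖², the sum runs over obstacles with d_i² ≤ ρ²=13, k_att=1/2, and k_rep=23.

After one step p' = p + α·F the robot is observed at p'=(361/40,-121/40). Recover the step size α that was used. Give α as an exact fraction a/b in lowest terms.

F_att = 1/2·(g−p) = 1/2·(-8,11) = (-4.0000,5.5000)
o1: d²=493 > ρ²=13 → inactive
o2: d²=170 > ρ²=13 → inactive
o3: d²=2 ≤ ρ²=13; F_rep = 23·(-1,-1)/2² = (-5.7500,-5.7500)
o4: d²=442 > ρ²=13 → inactive
F = F_att + ΣF_rep = (-9.7500,-0.2500)
Δp = p'−p = (-0.9750,-0.0250); α = Δx/Fx = (-39/40) / (-39/4) = 1/10
check: Δy/Fy = (-1/40) / (-1/4) = 1/10 ✓

α = 1/10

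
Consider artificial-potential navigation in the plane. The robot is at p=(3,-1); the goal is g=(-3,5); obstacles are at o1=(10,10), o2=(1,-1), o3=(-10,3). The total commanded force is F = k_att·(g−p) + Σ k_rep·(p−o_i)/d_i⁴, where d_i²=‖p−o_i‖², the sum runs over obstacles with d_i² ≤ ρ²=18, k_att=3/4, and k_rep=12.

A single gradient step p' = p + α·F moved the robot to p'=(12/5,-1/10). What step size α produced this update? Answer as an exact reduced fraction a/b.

F_att = 3/4·(g−p) = 3/4·(-6,6) = (-4.5000,4.5000)
o1: d²=170 > ρ²=18 → inactive
o2: d²=4 ≤ ρ²=18; F_rep = 12·(2,0)/4² = (1.5000,0.0000)
o3: d²=185 > ρ²=18 → inactive
F = F_att + ΣF_rep = (-3.0000,4.5000)
Δp = p'−p = (-0.6000,0.9000); α = Δx/Fx = (-3/5) / (-3) = 1/5
check: Δy/Fy = (9/10) / (9/2) = 1/5 ✓

α = 1/5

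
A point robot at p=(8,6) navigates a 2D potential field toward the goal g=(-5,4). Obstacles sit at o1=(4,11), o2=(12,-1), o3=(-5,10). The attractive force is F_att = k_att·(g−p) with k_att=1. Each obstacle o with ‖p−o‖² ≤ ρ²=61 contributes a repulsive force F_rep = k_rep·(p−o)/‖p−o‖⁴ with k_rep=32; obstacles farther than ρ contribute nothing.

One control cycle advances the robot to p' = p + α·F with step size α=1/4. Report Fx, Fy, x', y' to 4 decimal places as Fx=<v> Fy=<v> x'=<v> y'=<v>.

F_att = 1·(g−p) = 1·(-13,-2) = (-13.0000,-2.0000)
o1: d²=41 ≤ ρ²=61; F_rep = 32·(4,-5)/41² = (0.0761,-0.0952)
o2: d²=65 > ρ²=61 → inactive
o3: d²=185 > ρ²=61 → inactive
F = F_att + ΣF_rep = (-12.9239,-2.0952)
p' = p + 1/4·F = (4.7690,5.4762)

Fx=-12.9239 Fy=-2.0952 x'=4.7690 y'=5.4762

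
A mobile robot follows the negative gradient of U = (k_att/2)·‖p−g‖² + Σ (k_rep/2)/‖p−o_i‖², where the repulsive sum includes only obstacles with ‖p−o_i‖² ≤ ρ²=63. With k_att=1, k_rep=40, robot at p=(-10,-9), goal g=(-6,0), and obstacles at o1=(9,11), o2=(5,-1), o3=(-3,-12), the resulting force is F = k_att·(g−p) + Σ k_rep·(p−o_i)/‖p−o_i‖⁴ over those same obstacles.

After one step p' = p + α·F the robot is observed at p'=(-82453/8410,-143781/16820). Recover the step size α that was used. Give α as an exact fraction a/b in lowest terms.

α = 1/20

F_att = 1·(g−p) = 1·(4,9) = (4.0000,9.0000)
o1: d²=761 > ρ²=63 → inactive
o2: d²=289 > ρ²=63 → inactive
o3: d²=58 ≤ ρ²=63; F_rep = 40·(-7,3)/58² = (-0.0832,0.0357)
F = F_att + ΣF_rep = (3.9168,9.0357)
Δp = p'−p = (0.1958,0.4518); α = Δx/Fx = (1647/8410) / (3294/841) = 1/20
check: Δy/Fy = (7599/16820) / (7599/841) = 1/20 ✓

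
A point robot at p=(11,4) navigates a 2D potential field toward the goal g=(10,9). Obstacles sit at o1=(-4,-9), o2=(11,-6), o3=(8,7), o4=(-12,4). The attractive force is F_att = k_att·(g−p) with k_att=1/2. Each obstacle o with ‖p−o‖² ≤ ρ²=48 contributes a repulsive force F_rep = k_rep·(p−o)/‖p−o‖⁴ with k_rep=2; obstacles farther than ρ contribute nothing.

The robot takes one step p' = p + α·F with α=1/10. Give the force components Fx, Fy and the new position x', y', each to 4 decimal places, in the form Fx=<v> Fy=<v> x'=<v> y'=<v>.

F_att = 1/2·(g−p) = 1/2·(-1,5) = (-0.5000,2.5000)
o1: d²=394 > ρ²=48 → inactive
o2: d²=100 > ρ²=48 → inactive
o3: d²=18 ≤ ρ²=48; F_rep = 2·(3,-3)/18² = (0.0185,-0.0185)
o4: d²=529 > ρ²=48 → inactive
F = F_att + ΣF_rep = (-0.4815,2.4815)
p' = p + 1/10·F = (10.9519,4.2481)

Fx=-0.4815 Fy=2.4815 x'=10.9519 y'=4.2481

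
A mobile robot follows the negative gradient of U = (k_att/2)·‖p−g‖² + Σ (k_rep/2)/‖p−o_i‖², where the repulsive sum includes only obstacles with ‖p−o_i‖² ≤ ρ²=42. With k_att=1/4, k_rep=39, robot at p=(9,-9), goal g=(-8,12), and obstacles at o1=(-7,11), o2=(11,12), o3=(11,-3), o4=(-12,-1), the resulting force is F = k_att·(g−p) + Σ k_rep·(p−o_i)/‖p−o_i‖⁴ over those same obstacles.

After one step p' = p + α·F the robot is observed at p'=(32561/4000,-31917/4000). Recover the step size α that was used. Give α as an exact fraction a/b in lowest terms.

α = 1/5

F_att = 1/4·(g−p) = 1/4·(-17,21) = (-4.2500,5.2500)
o1: d²=656 > ρ²=42 → inactive
o2: d²=445 > ρ²=42 → inactive
o3: d²=40 ≤ ρ²=42; F_rep = 39·(-2,-6)/40² = (-0.0488,-0.1462)
o4: d²=505 > ρ²=42 → inactive
F = F_att + ΣF_rep = (-4.2988,5.1037)
Δp = p'−p = (-0.8598,1.0208); α = Δx/Fx = (-3439/4000) / (-3439/800) = 1/5
check: Δy/Fy = (4083/4000) / (4083/800) = 1/5 ✓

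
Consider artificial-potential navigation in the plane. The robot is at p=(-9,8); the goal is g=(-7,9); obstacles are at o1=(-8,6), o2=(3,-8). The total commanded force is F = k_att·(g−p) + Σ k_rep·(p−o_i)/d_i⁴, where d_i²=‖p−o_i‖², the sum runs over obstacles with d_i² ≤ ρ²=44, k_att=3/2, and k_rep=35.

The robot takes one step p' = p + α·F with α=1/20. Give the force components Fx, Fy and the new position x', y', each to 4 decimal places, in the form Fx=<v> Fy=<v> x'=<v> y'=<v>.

Fx=1.6000 Fy=4.3000 x'=-8.9200 y'=8.2150

F_att = 3/2·(g−p) = 3/2·(2,1) = (3.0000,1.5000)
o1: d²=5 ≤ ρ²=44; F_rep = 35·(-1,2)/5² = (-1.4000,2.8000)
o2: d²=400 > ρ²=44 → inactive
F = F_att + ΣF_rep = (1.6000,4.3000)
p' = p + 1/20·F = (-8.9200,8.2150)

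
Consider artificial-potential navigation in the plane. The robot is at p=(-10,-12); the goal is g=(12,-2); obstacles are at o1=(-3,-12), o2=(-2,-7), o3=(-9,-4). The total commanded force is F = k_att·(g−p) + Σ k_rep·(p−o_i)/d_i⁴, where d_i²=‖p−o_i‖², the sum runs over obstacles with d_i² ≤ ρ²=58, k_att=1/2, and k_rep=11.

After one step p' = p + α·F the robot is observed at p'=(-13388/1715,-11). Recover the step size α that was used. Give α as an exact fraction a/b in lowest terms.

F_att = 1/2·(g−p) = 1/2·(22,10) = (11.0000,5.0000)
o1: d²=49 ≤ ρ²=58; F_rep = 11·(-7,0)/49² = (-0.0321,0.0000)
o2: d²=89 > ρ²=58 → inactive
o3: d²=65 > ρ²=58 → inactive
F = F_att + ΣF_rep = (10.9679,5.0000)
Δp = p'−p = (2.1936,1.0000); α = Δx/Fx = (3762/1715) / (3762/343) = 1/5
check: Δy/Fy = (1) / (5) = 1/5 ✓

α = 1/5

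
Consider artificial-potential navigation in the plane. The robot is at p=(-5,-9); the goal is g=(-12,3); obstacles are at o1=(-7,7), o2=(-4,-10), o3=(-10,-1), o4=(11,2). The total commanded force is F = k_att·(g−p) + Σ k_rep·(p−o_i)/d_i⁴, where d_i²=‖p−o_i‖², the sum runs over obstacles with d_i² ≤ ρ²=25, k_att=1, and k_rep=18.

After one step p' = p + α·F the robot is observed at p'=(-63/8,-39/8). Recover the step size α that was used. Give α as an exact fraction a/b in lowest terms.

F_att = 1·(g−p) = 1·(-7,12) = (-7.0000,12.0000)
o1: d²=260 > ρ²=25 → inactive
o2: d²=2 ≤ ρ²=25; F_rep = 18·(-1,1)/2² = (-4.5000,4.5000)
o3: d²=89 > ρ²=25 → inactive
o4: d²=377 > ρ²=25 → inactive
F = F_att + ΣF_rep = (-11.5000,16.5000)
Δp = p'−p = (-2.8750,4.1250); α = Δx/Fx = (-23/8) / (-23/2) = 1/4
check: Δy/Fy = (33/8) / (33/2) = 1/4 ✓

α = 1/4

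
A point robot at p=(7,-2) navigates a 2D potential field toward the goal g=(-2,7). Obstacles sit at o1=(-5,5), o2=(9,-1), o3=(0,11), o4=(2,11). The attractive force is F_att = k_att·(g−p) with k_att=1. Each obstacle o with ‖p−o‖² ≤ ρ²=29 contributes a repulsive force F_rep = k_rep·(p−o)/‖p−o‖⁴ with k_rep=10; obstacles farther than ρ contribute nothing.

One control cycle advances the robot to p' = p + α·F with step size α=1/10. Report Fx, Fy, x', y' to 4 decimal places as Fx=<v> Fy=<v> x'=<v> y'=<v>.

Fx=-9.8000 Fy=8.6000 x'=6.0200 y'=-1.1400

F_att = 1·(g−p) = 1·(-9,9) = (-9.0000,9.0000)
o1: d²=193 > ρ²=29 → inactive
o2: d²=5 ≤ ρ²=29; F_rep = 10·(-2,-1)/5² = (-0.8000,-0.4000)
o3: d²=218 > ρ²=29 → inactive
o4: d²=194 > ρ²=29 → inactive
F = F_att + ΣF_rep = (-9.8000,8.6000)
p' = p + 1/10·F = (6.0200,-1.1400)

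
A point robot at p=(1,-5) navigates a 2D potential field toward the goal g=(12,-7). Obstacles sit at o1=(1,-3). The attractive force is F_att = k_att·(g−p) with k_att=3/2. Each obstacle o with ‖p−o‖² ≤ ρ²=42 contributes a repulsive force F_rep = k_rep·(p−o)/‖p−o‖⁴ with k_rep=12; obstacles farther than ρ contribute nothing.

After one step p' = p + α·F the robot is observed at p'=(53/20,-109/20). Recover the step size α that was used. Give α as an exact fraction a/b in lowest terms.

F_att = 3/2·(g−p) = 3/2·(11,-2) = (16.5000,-3.0000)
o1: d²=4 ≤ ρ²=42; F_rep = 12·(0,-2)/4² = (0.0000,-1.5000)
F = F_att + ΣF_rep = (16.5000,-4.5000)
Δp = p'−p = (1.6500,-0.4500); α = Δx/Fx = (33/20) / (33/2) = 1/10
check: Δy/Fy = (-9/20) / (-9/2) = 1/10 ✓

α = 1/10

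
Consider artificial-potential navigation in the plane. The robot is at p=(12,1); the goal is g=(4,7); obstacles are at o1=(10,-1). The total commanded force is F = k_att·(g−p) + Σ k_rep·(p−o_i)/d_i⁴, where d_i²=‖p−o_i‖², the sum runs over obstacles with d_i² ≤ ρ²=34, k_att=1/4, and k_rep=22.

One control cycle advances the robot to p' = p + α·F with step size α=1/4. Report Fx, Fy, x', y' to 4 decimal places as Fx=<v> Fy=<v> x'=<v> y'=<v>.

Fx=-1.3125 Fy=2.1875 x'=11.6719 y'=1.5469

F_att = 1/4·(g−p) = 1/4·(-8,6) = (-2.0000,1.5000)
o1: d²=8 ≤ ρ²=34; F_rep = 22·(2,2)/8² = (0.6875,0.6875)
F = F_att + ΣF_rep = (-1.3125,2.1875)
p' = p + 1/4·F = (11.6719,1.5469)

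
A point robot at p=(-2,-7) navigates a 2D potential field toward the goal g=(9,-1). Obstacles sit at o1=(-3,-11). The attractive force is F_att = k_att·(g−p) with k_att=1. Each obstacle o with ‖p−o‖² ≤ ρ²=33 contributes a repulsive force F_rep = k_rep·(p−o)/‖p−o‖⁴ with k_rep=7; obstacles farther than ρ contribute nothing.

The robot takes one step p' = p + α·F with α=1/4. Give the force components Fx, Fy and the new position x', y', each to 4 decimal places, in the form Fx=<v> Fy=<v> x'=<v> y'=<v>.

F_att = 1·(g−p) = 1·(11,6) = (11.0000,6.0000)
o1: d²=17 ≤ ρ²=33; F_rep = 7·(1,4)/17² = (0.0242,0.0969)
F = F_att + ΣF_rep = (11.0242,6.0969)
p' = p + 1/4·F = (0.7561,-5.4758)

Fx=11.0242 Fy=6.0969 x'=0.7561 y'=-5.4758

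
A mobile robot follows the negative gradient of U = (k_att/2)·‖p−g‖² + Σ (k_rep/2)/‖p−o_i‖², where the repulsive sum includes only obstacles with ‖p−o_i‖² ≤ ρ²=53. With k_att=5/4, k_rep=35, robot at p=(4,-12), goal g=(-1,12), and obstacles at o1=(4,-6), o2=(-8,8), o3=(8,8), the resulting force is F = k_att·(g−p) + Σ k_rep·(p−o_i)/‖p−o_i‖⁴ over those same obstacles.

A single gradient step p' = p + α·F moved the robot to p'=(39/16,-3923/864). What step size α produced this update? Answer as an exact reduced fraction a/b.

α = 1/4

F_att = 5/4·(g−p) = 5/4·(-5,24) = (-6.2500,30.0000)
o1: d²=36 ≤ ρ²=53; F_rep = 35·(0,-6)/36² = (0.0000,-0.1620)
o2: d²=544 > ρ²=53 → inactive
o3: d²=416 > ρ²=53 → inactive
F = F_att + ΣF_rep = (-6.2500,29.8380)
Δp = p'−p = (-1.5625,7.4595); α = Δx/Fx = (-25/16) / (-25/4) = 1/4
check: Δy/Fy = (6445/864) / (6445/216) = 1/4 ✓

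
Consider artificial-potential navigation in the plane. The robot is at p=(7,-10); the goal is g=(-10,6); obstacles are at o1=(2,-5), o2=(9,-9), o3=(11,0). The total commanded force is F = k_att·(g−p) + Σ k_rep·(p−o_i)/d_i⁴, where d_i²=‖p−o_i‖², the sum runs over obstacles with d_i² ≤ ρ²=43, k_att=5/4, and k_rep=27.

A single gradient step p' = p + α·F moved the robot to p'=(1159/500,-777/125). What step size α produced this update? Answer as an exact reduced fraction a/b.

α = 1/5

F_att = 5/4·(g−p) = 5/4·(-17,16) = (-21.2500,20.0000)
o1: d²=50 > ρ²=43 → inactive
o2: d²=5 ≤ ρ²=43; F_rep = 27·(-2,-1)/5² = (-2.1600,-1.0800)
o3: d²=116 > ρ²=43 → inactive
F = F_att + ΣF_rep = (-23.4100,18.9200)
Δp = p'−p = (-4.6820,3.7840); α = Δx/Fx = (-2341/500) / (-2341/100) = 1/5
check: Δy/Fy = (473/125) / (473/25) = 1/5 ✓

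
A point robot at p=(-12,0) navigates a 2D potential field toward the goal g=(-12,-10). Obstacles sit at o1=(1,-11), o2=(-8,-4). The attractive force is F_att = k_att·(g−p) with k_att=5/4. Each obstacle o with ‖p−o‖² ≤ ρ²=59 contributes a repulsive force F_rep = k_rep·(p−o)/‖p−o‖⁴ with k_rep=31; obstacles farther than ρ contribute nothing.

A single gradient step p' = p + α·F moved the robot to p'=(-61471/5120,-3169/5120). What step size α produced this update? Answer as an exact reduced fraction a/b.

α = 1/20

F_att = 5/4·(g−p) = 5/4·(0,-10) = (0.0000,-12.5000)
o1: d²=290 > ρ²=59 → inactive
o2: d²=32 ≤ ρ²=59; F_rep = 31·(-4,4)/32² = (-0.1211,0.1211)
F = F_att + ΣF_rep = (-0.1211,-12.3789)
Δp = p'−p = (-0.0061,-0.6189); α = Δx/Fx = (-31/5120) / (-31/256) = 1/20
check: Δy/Fy = (-3169/5120) / (-3169/256) = 1/20 ✓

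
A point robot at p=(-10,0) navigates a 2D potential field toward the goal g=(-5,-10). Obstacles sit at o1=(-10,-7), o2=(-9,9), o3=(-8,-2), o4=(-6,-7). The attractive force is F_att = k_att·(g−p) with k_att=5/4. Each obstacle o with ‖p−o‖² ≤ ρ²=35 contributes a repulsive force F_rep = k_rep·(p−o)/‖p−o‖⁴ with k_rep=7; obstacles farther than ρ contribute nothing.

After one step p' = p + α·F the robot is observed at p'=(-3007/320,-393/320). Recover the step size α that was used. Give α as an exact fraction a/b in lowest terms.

F_att = 5/4·(g−p) = 5/4·(5,-10) = (6.2500,-12.5000)
o1: d²=49 > ρ²=35 → inactive
o2: d²=82 > ρ²=35 → inactive
o3: d²=8 ≤ ρ²=35; F_rep = 7·(-2,2)/8² = (-0.2188,0.2188)
o4: d²=65 > ρ²=35 → inactive
F = F_att + ΣF_rep = (6.0312,-12.2812)
Δp = p'−p = (0.6031,-1.2281); α = Δx/Fx = (193/320) / (193/32) = 1/10
check: Δy/Fy = (-393/320) / (-393/32) = 1/10 ✓

α = 1/10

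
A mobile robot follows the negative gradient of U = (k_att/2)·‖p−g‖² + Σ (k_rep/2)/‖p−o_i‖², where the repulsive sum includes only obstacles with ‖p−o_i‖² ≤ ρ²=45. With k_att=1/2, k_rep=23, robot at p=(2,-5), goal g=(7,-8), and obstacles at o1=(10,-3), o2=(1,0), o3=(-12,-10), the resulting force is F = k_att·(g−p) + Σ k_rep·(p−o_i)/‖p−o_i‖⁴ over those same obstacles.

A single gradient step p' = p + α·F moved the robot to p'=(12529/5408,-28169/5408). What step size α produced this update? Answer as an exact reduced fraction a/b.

α = 1/8

F_att = 1/2·(g−p) = 1/2·(5,-3) = (2.5000,-1.5000)
o1: d²=68 > ρ²=45 → inactive
o2: d²=26 ≤ ρ²=45; F_rep = 23·(1,-5)/26² = (0.0340,-0.1701)
o3: d²=221 > ρ²=45 → inactive
F = F_att + ΣF_rep = (2.5340,-1.6701)
Δp = p'−p = (0.3168,-0.2088); α = Δx/Fx = (1713/5408) / (1713/676) = 1/8
check: Δy/Fy = (-1129/5408) / (-1129/676) = 1/8 ✓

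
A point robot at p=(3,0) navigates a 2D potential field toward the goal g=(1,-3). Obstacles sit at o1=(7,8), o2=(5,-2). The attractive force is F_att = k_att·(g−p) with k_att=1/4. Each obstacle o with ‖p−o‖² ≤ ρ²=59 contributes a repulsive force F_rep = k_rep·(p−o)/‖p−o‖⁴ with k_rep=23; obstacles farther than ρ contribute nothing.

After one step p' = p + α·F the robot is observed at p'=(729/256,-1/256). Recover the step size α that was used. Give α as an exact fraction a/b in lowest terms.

F_att = 1/4·(g−p) = 1/4·(-2,-3) = (-0.5000,-0.7500)
o1: d²=80 > ρ²=59 → inactive
o2: d²=8 ≤ ρ²=59; F_rep = 23·(-2,2)/8² = (-0.7188,0.7188)
F = F_att + ΣF_rep = (-1.2188,-0.0312)
Δp = p'−p = (-0.1523,-0.0039); α = Δx/Fx = (-39/256) / (-39/32) = 1/8
check: Δy/Fy = (-1/256) / (-1/32) = 1/8 ✓

α = 1/8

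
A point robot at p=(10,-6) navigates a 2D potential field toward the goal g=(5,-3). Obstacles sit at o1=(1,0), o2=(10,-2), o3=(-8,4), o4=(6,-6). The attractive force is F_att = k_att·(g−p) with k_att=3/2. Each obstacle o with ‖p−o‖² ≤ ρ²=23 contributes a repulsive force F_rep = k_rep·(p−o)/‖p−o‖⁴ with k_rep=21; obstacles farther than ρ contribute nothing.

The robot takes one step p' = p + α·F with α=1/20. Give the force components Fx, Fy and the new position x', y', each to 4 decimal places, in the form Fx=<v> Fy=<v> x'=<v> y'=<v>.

F_att = 3/2·(g−p) = 3/2·(-5,3) = (-7.5000,4.5000)
o1: d²=117 > ρ²=23 → inactive
o2: d²=16 ≤ ρ²=23; F_rep = 21·(0,-4)/16² = (0.0000,-0.3281)
o3: d²=424 > ρ²=23 → inactive
o4: d²=16 ≤ ρ²=23; F_rep = 21·(4,0)/16² = (0.3281,0.0000)
F = F_att + ΣF_rep = (-7.1719,4.1719)
p' = p + 1/20·F = (9.6414,-5.7914)

Fx=-7.1719 Fy=4.1719 x'=9.6414 y'=-5.7914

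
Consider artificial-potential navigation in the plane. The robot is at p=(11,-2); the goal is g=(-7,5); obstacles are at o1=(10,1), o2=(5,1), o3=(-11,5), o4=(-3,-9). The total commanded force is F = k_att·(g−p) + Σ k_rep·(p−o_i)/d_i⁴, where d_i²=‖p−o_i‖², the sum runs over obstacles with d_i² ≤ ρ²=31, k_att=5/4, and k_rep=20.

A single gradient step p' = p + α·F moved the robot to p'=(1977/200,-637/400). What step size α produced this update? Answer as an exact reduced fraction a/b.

α = 1/20

F_att = 5/4·(g−p) = 5/4·(-18,7) = (-22.5000,8.7500)
o1: d²=10 ≤ ρ²=31; F_rep = 20·(1,-3)/10² = (0.2000,-0.6000)
o2: d²=45 > ρ²=31 → inactive
o3: d²=533 > ρ²=31 → inactive
o4: d²=245 > ρ²=31 → inactive
F = F_att + ΣF_rep = (-22.3000,8.1500)
Δp = p'−p = (-1.1150,0.4075); α = Δx/Fx = (-223/200) / (-223/10) = 1/20
check: Δy/Fy = (163/400) / (163/20) = 1/20 ✓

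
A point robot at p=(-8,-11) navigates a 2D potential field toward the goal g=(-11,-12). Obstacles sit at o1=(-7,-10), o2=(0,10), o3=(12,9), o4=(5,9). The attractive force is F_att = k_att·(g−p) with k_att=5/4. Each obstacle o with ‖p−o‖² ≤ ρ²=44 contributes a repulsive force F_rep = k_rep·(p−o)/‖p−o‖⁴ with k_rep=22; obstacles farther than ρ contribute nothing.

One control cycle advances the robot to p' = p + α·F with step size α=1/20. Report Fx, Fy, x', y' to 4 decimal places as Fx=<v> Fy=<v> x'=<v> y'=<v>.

Fx=-9.2500 Fy=-6.7500 x'=-8.4625 y'=-11.3375

F_att = 5/4·(g−p) = 5/4·(-3,-1) = (-3.7500,-1.2500)
o1: d²=2 ≤ ρ²=44; F_rep = 22·(-1,-1)/2² = (-5.5000,-5.5000)
o2: d²=505 > ρ²=44 → inactive
o3: d²=800 > ρ²=44 → inactive
o4: d²=569 > ρ²=44 → inactive
F = F_att + ΣF_rep = (-9.2500,-6.7500)
p' = p + 1/20·F = (-8.4625,-11.3375)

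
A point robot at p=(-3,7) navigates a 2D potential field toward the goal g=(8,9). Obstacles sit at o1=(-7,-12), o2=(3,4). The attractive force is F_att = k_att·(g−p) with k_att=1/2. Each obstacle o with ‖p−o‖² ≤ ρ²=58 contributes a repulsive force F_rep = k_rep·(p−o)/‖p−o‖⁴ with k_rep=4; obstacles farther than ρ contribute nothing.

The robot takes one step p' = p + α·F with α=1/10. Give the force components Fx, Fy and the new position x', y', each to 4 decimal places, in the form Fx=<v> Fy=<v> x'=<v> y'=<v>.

F_att = 1/2·(g−p) = 1/2·(11,2) = (5.5000,1.0000)
o1: d²=377 > ρ²=58 → inactive
o2: d²=45 ≤ ρ²=58; F_rep = 4·(-6,3)/45² = (-0.0119,0.0059)
F = F_att + ΣF_rep = (5.4881,1.0059)
p' = p + 1/10·F = (-2.4512,7.1006)

Fx=5.4881 Fy=1.0059 x'=-2.4512 y'=7.1006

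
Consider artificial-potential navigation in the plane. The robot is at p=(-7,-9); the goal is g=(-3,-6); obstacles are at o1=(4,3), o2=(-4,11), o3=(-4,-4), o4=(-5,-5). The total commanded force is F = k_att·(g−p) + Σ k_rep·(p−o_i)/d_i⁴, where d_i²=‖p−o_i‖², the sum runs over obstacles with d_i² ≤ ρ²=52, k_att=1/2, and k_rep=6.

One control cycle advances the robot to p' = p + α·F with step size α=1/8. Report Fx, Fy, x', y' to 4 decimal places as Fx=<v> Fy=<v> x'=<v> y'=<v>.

Fx=1.9544 Fy=1.4140 x'=-6.7557 y'=-8.8232

F_att = 1/2·(g−p) = 1/2·(4,3) = (2.0000,1.5000)
o1: d²=265 > ρ²=52 → inactive
o2: d²=409 > ρ²=52 → inactive
o3: d²=34 ≤ ρ²=52; F_rep = 6·(-3,-5)/34² = (-0.0156,-0.0260)
o4: d²=20 ≤ ρ²=52; F_rep = 6·(-2,-4)/20² = (-0.0300,-0.0600)
F = F_att + ΣF_rep = (1.9544,1.4140)
p' = p + 1/8·F = (-6.7557,-8.8232)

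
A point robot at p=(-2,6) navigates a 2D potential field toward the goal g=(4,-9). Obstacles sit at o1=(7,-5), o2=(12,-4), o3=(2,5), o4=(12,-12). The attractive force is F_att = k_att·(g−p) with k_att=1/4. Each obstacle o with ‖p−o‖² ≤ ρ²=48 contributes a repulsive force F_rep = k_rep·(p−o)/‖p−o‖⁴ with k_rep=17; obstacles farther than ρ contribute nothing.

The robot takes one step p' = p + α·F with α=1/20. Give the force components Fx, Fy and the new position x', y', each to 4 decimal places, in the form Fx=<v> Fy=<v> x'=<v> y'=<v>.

Fx=1.2647 Fy=-3.6912 x'=-1.9368 y'=5.8154

F_att = 1/4·(g−p) = 1/4·(6,-15) = (1.5000,-3.7500)
o1: d²=202 > ρ²=48 → inactive
o2: d²=296 > ρ²=48 → inactive
o3: d²=17 ≤ ρ²=48; F_rep = 17·(-4,1)/17² = (-0.2353,0.0588)
o4: d²=520 > ρ²=48 → inactive
F = F_att + ΣF_rep = (1.2647,-3.6912)
p' = p + 1/20·F = (-1.9368,5.8154)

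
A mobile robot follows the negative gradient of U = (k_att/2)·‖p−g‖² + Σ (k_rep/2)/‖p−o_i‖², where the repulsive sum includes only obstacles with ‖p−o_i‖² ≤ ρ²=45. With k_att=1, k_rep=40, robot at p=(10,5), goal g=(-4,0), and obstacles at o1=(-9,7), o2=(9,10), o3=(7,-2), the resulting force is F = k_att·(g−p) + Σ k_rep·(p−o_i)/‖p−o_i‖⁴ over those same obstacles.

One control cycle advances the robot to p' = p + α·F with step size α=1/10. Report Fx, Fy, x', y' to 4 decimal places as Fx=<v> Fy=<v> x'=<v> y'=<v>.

F_att = 1·(g−p) = 1·(-14,-5) = (-14.0000,-5.0000)
o1: d²=365 > ρ²=45 → inactive
o2: d²=26 ≤ ρ²=45; F_rep = 40·(1,-5)/26² = (0.0592,-0.2959)
o3: d²=58 > ρ²=45 → inactive
F = F_att + ΣF_rep = (-13.9408,-5.2959)
p' = p + 1/10·F = (8.6059,4.4704)

Fx=-13.9408 Fy=-5.2959 x'=8.6059 y'=4.4704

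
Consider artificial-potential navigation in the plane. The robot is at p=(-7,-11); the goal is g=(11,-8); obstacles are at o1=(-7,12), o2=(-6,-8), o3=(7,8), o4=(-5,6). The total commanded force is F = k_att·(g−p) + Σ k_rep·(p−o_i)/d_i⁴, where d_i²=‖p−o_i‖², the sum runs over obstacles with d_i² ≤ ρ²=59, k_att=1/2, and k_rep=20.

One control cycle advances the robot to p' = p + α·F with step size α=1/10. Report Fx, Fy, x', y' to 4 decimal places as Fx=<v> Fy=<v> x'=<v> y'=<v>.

F_att = 1/2·(g−p) = 1/2·(18,3) = (9.0000,1.5000)
o1: d²=529 > ρ²=59 → inactive
o2: d²=10 ≤ ρ²=59; F_rep = 20·(-1,-3)/10² = (-0.2000,-0.6000)
o3: d²=557 > ρ²=59 → inactive
o4: d²=293 > ρ²=59 → inactive
F = F_att + ΣF_rep = (8.8000,0.9000)
p' = p + 1/10·F = (-6.1200,-10.9100)

Fx=8.8000 Fy=0.9000 x'=-6.1200 y'=-10.9100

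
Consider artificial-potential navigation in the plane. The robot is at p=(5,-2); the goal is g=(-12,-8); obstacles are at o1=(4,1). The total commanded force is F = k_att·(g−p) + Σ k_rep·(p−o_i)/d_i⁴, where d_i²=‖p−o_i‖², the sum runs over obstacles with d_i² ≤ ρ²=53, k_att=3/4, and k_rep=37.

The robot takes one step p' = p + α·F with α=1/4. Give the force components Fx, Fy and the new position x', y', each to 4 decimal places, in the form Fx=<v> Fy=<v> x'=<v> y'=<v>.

Fx=-12.3800 Fy=-5.6100 x'=1.9050 y'=-3.4025

F_att = 3/4·(g−p) = 3/4·(-17,-6) = (-12.7500,-4.5000)
o1: d²=10 ≤ ρ²=53; F_rep = 37·(1,-3)/10² = (0.3700,-1.1100)
F = F_att + ΣF_rep = (-12.3800,-5.6100)
p' = p + 1/4·F = (1.9050,-3.4025)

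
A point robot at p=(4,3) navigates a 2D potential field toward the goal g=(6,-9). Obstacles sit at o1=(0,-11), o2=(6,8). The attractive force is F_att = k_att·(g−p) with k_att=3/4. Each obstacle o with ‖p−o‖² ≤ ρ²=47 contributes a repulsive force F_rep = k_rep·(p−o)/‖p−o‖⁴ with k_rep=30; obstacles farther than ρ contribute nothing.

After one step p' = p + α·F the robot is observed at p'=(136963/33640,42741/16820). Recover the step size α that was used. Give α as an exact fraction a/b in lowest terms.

α = 1/20

F_att = 3/4·(g−p) = 3/4·(2,-12) = (1.5000,-9.0000)
o1: d²=212 > ρ²=47 → inactive
o2: d²=29 ≤ ρ²=47; F_rep = 30·(-2,-5)/29² = (-0.0713,-0.1784)
F = F_att + ΣF_rep = (1.4287,-9.1784)
Δp = p'−p = (0.0714,-0.4589); α = Δx/Fx = (2403/33640) / (2403/1682) = 1/20
check: Δy/Fy = (-7719/16820) / (-7719/841) = 1/20 ✓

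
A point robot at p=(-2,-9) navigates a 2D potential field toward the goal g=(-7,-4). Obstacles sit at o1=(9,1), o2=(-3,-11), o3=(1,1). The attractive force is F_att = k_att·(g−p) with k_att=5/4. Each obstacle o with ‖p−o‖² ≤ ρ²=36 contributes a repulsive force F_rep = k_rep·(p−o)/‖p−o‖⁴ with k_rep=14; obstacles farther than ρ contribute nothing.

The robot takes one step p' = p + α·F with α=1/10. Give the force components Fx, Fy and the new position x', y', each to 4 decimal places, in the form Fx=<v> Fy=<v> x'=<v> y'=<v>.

F_att = 5/4·(g−p) = 5/4·(-5,5) = (-6.2500,6.2500)
o1: d²=221 > ρ²=36 → inactive
o2: d²=5 ≤ ρ²=36; F_rep = 14·(1,2)/5² = (0.5600,1.1200)
o3: d²=109 > ρ²=36 → inactive
F = F_att + ΣF_rep = (-5.6900,7.3700)
p' = p + 1/10·F = (-2.5690,-8.2630)

Fx=-5.6900 Fy=7.3700 x'=-2.5690 y'=-8.2630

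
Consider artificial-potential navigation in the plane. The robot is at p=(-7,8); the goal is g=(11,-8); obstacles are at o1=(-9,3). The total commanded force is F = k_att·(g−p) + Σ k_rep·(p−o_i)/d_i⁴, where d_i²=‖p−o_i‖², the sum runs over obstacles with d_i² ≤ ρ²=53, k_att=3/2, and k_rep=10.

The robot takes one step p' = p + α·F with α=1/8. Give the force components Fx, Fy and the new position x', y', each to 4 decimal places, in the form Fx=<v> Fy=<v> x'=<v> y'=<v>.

Fx=27.0238 Fy=-23.9405 x'=-3.6220 y'=5.0074

F_att = 3/2·(g−p) = 3/2·(18,-16) = (27.0000,-24.0000)
o1: d²=29 ≤ ρ²=53; F_rep = 10·(2,5)/29² = (0.0238,0.0595)
F = F_att + ΣF_rep = (27.0238,-23.9405)
p' = p + 1/8·F = (-3.6220,5.0074)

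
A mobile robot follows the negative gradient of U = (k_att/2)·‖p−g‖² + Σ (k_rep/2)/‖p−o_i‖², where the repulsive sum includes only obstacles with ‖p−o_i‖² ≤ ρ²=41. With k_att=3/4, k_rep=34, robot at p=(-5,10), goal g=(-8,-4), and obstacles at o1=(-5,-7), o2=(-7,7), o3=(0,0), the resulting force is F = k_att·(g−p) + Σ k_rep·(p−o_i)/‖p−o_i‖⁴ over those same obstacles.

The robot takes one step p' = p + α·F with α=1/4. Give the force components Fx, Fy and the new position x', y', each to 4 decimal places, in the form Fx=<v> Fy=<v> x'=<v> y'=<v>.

F_att = 3/4·(g−p) = 3/4·(-3,-14) = (-2.2500,-10.5000)
o1: d²=289 > ρ²=41 → inactive
o2: d²=13 ≤ ρ²=41; F_rep = 34·(2,3)/13² = (0.4024,0.6036)
o3: d²=125 > ρ²=41 → inactive
F = F_att + ΣF_rep = (-1.8476,-9.8964)
p' = p + 1/4·F = (-5.4619,7.5259)

Fx=-1.8476 Fy=-9.8964 x'=-5.4619 y'=7.5259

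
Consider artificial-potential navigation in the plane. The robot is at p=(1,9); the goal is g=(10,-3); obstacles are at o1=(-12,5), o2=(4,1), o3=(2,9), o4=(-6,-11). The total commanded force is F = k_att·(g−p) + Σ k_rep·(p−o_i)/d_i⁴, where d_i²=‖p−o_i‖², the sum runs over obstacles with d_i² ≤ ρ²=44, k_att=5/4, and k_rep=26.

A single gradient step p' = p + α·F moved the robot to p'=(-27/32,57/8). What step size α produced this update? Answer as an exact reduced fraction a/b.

α = 1/8

F_att = 5/4·(g−p) = 5/4·(9,-12) = (11.2500,-15.0000)
o1: d²=185 > ρ²=44 → inactive
o2: d²=73 > ρ²=44 → inactive
o3: d²=1 ≤ ρ²=44; F_rep = 26·(-1,0)/1² = (-26.0000,0.0000)
o4: d²=449 > ρ²=44 → inactive
F = F_att + ΣF_rep = (-14.7500,-15.0000)
Δp = p'−p = (-1.8438,-1.8750); α = Δx/Fx = (-59/32) / (-59/4) = 1/8
check: Δy/Fy = (-15/8) / (-15) = 1/8 ✓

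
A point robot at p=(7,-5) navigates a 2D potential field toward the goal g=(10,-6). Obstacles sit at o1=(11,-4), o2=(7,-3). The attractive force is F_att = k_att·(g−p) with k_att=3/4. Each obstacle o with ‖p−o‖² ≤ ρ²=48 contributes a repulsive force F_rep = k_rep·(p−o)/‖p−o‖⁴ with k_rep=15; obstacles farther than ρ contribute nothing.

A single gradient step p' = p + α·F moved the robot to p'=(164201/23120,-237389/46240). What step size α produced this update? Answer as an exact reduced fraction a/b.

F_att = 3/4·(g−p) = 3/4·(3,-1) = (2.2500,-0.7500)
o1: d²=17 ≤ ρ²=48; F_rep = 15·(-4,-1)/17² = (-0.2076,-0.0519)
o2: d²=4 ≤ ρ²=48; F_rep = 15·(0,-2)/4² = (0.0000,-1.8750)
F = F_att + ΣF_rep = (2.0424,-2.6769)
Δp = p'−p = (0.1021,-0.1338); α = Δx/Fx = (2361/23120) / (2361/1156) = 1/20
check: Δy/Fy = (-6189/46240) / (-6189/2312) = 1/20 ✓

α = 1/20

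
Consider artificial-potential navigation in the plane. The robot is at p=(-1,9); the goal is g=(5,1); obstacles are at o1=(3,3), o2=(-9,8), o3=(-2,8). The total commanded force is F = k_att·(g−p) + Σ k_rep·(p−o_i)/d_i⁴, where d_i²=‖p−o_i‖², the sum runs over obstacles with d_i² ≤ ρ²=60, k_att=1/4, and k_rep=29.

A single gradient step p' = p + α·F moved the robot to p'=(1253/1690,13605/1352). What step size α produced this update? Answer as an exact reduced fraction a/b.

α = 1/5

F_att = 1/4·(g−p) = 1/4·(6,-8) = (1.5000,-2.0000)
o1: d²=52 ≤ ρ²=60; F_rep = 29·(-4,6)/52² = (-0.0429,0.0643)
o2: d²=65 > ρ²=60 → inactive
o3: d²=2 ≤ ρ²=60; F_rep = 29·(1,1)/2² = (7.2500,7.2500)
F = F_att + ΣF_rep = (8.7071,5.3143)
Δp = p'−p = (1.7414,1.0629); α = Δx/Fx = (2943/1690) / (2943/338) = 1/5
check: Δy/Fy = (1437/1352) / (7185/1352) = 1/5 ✓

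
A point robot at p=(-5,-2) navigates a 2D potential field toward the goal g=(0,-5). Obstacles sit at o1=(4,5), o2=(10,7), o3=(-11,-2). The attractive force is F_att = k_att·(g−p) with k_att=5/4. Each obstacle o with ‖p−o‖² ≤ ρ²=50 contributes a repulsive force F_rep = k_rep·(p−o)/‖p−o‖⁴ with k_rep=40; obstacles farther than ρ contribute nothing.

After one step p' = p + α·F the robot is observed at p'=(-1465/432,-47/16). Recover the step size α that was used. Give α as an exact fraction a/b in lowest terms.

α = 1/4

F_att = 5/4·(g−p) = 5/4·(5,-3) = (6.2500,-3.7500)
o1: d²=130 > ρ²=50 → inactive
o2: d²=306 > ρ²=50 → inactive
o3: d²=36 ≤ ρ²=50; F_rep = 40·(6,0)/36² = (0.1852,0.0000)
F = F_att + ΣF_rep = (6.4352,-3.7500)
Δp = p'−p = (1.6088,-0.9375); α = Δx/Fx = (695/432) / (695/108) = 1/4
check: Δy/Fy = (-15/16) / (-15/4) = 1/4 ✓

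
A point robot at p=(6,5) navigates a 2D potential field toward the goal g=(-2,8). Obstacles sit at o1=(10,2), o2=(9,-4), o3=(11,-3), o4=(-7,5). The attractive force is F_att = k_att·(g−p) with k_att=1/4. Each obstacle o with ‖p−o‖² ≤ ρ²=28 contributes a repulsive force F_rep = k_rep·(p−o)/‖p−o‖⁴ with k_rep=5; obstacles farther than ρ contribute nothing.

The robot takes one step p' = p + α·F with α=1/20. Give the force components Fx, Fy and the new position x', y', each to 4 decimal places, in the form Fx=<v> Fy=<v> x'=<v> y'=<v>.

Fx=-2.0320 Fy=0.7740 x'=5.8984 y'=5.0387

F_att = 1/4·(g−p) = 1/4·(-8,3) = (-2.0000,0.7500)
o1: d²=25 ≤ ρ²=28; F_rep = 5·(-4,3)/25² = (-0.0320,0.0240)
o2: d²=90 > ρ²=28 → inactive
o3: d²=89 > ρ²=28 → inactive
o4: d²=169 > ρ²=28 → inactive
F = F_att + ΣF_rep = (-2.0320,0.7740)
p' = p + 1/20·F = (5.8984,5.0387)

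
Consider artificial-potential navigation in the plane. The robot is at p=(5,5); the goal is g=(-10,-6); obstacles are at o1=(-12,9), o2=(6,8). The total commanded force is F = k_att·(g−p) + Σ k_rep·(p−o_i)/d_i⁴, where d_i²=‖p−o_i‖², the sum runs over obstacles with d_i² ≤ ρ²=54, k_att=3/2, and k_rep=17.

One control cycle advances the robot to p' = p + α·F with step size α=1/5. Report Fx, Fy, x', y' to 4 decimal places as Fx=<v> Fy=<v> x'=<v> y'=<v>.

F_att = 3/2·(g−p) = 3/2·(-15,-11) = (-22.5000,-16.5000)
o1: d²=305 > ρ²=54 → inactive
o2: d²=10 ≤ ρ²=54; F_rep = 17·(-1,-3)/10² = (-0.1700,-0.5100)
F = F_att + ΣF_rep = (-22.6700,-17.0100)
p' = p + 1/5·F = (0.4660,1.5980)

Fx=-22.6700 Fy=-17.0100 x'=0.4660 y'=1.5980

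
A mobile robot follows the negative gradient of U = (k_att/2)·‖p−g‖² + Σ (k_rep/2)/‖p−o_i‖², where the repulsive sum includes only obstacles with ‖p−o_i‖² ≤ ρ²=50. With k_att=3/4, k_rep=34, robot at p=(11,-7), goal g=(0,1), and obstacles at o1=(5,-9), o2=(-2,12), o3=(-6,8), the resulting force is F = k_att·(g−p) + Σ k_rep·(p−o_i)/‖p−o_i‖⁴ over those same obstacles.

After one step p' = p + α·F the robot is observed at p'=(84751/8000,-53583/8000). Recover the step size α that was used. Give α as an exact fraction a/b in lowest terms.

α = 1/20

F_att = 3/4·(g−p) = 3/4·(-11,8) = (-8.2500,6.0000)
o1: d²=40 ≤ ρ²=50; F_rep = 34·(6,2)/40² = (0.1275,0.0425)
o2: d²=530 > ρ²=50 → inactive
o3: d²=514 > ρ²=50 → inactive
F = F_att + ΣF_rep = (-8.1225,6.0425)
Δp = p'−p = (-0.4061,0.3021); α = Δx/Fx = (-3249/8000) / (-3249/400) = 1/20
check: Δy/Fy = (2417/8000) / (2417/400) = 1/20 ✓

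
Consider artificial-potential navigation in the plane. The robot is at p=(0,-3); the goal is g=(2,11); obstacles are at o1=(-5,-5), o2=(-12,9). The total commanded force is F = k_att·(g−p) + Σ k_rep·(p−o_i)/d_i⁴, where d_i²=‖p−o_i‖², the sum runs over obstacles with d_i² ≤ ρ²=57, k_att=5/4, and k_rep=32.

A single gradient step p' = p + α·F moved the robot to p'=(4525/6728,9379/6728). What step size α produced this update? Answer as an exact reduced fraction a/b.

F_att = 5/4·(g−p) = 5/4·(2,14) = (2.5000,17.5000)
o1: d²=29 ≤ ρ²=57; F_rep = 32·(5,2)/29² = (0.1902,0.0761)
o2: d²=288 > ρ²=57 → inactive
F = F_att + ΣF_rep = (2.6902,17.5761)
Δp = p'−p = (0.6726,4.3940); α = Δx/Fx = (4525/6728) / (4525/1682) = 1/4
check: Δy/Fy = (29563/6728) / (29563/1682) = 1/4 ✓

α = 1/4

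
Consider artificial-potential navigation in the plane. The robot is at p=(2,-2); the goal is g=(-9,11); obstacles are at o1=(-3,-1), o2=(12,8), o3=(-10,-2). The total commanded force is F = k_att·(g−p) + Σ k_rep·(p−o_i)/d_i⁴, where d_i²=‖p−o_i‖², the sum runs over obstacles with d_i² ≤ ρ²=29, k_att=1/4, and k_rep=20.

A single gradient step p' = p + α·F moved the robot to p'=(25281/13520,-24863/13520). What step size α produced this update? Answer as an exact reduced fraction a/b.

F_att = 1/4·(g−p) = 1/4·(-11,13) = (-2.7500,3.2500)
o1: d²=26 ≤ ρ²=29; F_rep = 20·(5,-1)/26² = (0.1479,-0.0296)
o2: d²=200 > ρ²=29 → inactive
o3: d²=144 > ρ²=29 → inactive
F = F_att + ΣF_rep = (-2.6021,3.2204)
Δp = p'−p = (-0.1301,0.1610); α = Δx/Fx = (-1759/13520) / (-1759/676) = 1/20
check: Δy/Fy = (2177/13520) / (2177/676) = 1/20 ✓

α = 1/20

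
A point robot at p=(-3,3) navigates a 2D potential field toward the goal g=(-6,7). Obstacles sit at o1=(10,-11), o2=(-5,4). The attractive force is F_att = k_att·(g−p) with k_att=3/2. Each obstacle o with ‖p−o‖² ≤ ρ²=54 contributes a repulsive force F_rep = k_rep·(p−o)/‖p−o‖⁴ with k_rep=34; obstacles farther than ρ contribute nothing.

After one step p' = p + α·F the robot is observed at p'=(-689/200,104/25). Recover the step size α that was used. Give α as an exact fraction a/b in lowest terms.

α = 1/4

F_att = 3/2·(g−p) = 3/2·(-3,4) = (-4.5000,6.0000)
o1: d²=365 > ρ²=54 → inactive
o2: d²=5 ≤ ρ²=54; F_rep = 34·(2,-1)/5² = (2.7200,-1.3600)
F = F_att + ΣF_rep = (-1.7800,4.6400)
Δp = p'−p = (-0.4450,1.1600); α = Δx/Fx = (-89/200) / (-89/50) = 1/4
check: Δy/Fy = (29/25) / (116/25) = 1/4 ✓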